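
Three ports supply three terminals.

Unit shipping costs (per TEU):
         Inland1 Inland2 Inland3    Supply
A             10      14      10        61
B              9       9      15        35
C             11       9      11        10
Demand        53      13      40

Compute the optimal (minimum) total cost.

1015

Optimal allocation:
  A–Inland1: 21 TEU
  A–Inland3: 40 TEU
  B–Inland1: 32 TEU
  B–Inland2: 3 TEU
  C–Inland2: 10 TEU
Total cost = 1015.
(Supply check: A ships 61; B ships 35; C ships 10.)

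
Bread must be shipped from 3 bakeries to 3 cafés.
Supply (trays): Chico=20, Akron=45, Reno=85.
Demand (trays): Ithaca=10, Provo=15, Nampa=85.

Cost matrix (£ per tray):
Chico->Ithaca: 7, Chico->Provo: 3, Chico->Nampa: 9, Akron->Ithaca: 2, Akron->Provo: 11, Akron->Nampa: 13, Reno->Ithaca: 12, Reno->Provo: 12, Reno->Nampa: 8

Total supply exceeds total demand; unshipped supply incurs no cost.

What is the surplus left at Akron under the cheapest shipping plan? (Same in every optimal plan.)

35

Minimum-cost shipments:
  Chico->Provo: 15 × £3 = £45
  Akron->Ithaca: 10 × £2 = £20
  Reno->Nampa: 85 × £8 = £680
Total cost = £745.
Akron ships 10 of its 45, leaving 35.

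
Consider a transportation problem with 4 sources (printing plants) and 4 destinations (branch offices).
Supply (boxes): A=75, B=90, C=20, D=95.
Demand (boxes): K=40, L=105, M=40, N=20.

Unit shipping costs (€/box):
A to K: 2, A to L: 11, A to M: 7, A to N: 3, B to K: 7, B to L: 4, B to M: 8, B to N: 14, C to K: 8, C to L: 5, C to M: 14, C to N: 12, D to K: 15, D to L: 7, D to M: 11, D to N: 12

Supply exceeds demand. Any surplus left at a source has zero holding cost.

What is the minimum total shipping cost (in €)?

Optimal allocation:
  A to K: 40 × €2 = €80
  A to M: 15 × €7 = €105
  A to N: 20 × €3 = €60
  B to L: 85 × €4 = €340
  B to M: 5 × €8 = €40
  C to L: 20 × €5 = €100
  D to M: 20 × €11 = €220
Total = 80 + 105 + 60 + 340 + 40 + 100 + 220 = €945.

945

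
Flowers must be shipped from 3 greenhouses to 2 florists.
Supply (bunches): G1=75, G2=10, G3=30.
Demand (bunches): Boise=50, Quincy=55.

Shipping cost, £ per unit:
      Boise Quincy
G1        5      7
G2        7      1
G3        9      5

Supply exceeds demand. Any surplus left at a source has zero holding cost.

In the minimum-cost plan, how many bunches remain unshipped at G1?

Minimum-cost shipments:
  G1–Boise: 50 × £5 = £250
  G1–Quincy: 15 × £7 = £105
  G2–Quincy: 10 × £1 = £10
  G3–Quincy: 30 × £5 = £150
Total cost = £515.
G1 ships 65 of its 75, leaving 10.

10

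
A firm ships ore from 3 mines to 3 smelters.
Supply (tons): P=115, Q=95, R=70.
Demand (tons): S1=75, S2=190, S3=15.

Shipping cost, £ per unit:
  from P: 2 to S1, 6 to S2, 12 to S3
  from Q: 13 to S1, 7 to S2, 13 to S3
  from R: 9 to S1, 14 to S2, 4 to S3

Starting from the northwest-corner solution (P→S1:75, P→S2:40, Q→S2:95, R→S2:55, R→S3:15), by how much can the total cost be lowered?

Current plan cost = 75·2 + 40·6 + 95·7 + 55·14 + 15·4 = £1885.
Optimal plan:
  P->S1: 20 tons
  P->S2: 95 tons
  Q->S2: 95 tons
  R->S1: 55 tons
  R->S3: 15 tons
Optimal cost = £1830.
Saving = 1885 − 1830 = £55.

55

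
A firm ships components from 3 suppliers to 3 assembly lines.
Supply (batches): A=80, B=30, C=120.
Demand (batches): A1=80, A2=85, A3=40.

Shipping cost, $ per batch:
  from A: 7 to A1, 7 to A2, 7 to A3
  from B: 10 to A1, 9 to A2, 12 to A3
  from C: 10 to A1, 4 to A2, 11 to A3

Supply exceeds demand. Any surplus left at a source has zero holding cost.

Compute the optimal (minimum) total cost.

1300

An optimal shipping plan:
  A->A1: 40 batches
  A->A3: 40 batches
  B->A1: 30 batches
  C->A1: 10 batches
  C->A2: 85 batches
Total cost = $1300.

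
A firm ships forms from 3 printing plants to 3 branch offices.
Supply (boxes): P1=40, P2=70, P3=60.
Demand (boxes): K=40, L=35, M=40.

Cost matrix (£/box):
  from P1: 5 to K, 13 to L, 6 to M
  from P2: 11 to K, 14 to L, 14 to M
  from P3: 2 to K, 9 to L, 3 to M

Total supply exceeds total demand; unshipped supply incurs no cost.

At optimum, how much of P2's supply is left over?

An optimal plan:
  P1→M: 40 × £6 = £240
  P2→L: 15 × £14 = £210
  P3→K: 40 × £2 = £80
  P3→L: 20 × £9 = £180
Total cost = £710.
P2 ships 15 of its 70, leaving 55.

55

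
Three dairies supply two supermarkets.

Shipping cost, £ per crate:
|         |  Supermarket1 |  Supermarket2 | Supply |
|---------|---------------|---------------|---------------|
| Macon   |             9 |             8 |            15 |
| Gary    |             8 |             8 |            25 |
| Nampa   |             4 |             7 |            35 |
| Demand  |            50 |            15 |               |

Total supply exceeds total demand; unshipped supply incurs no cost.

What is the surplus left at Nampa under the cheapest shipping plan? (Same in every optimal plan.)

An optimal plan:
  Macon->Supermarket2: 15 crates
  Gary->Supermarket1: 15 crates
  Nampa->Supermarket1: 35 crates
Total cost = £380.
Nampa ships 35 of its 35, leaving 0.

0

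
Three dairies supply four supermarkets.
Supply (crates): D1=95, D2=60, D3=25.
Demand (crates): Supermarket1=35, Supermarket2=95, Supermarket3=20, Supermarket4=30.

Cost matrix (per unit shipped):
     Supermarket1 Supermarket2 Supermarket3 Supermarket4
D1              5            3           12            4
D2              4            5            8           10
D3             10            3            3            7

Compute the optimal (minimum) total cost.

Optimal allocation:
  D1->Supermarket2: 65 crates
  D1->Supermarket4: 30 crates
  D2->Supermarket1: 35 crates
  D2->Supermarket2: 25 crates
  D3->Supermarket2: 5 crates
  D3->Supermarket3: 20 crates
Total cost = 655.
(Supply check: D1 ships 95; D2 ships 60; D3 ships 25.)

655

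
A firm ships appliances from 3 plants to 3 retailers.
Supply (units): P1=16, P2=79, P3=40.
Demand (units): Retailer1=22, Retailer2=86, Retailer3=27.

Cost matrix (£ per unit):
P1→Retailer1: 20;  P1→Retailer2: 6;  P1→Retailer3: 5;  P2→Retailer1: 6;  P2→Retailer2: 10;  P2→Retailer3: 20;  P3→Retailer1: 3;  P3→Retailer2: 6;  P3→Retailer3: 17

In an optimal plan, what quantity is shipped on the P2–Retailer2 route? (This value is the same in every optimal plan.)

46

Optimal shipments:
  P1–Retailer3: 16 × £5 = £80
  P2–Retailer1: 22 × £6 = £132
  P2–Retailer2: 46 × £10 = £460
  P2–Retailer3: 11 × £20 = £220
  P3–Retailer2: 40 × £6 = £240
Total cost = £1132.
So P2→Retailer2 carries 46 units.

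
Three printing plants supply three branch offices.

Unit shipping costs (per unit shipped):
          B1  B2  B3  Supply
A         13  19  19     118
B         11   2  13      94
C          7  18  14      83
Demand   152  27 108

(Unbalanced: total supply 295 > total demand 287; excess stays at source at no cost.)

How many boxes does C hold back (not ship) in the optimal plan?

Minimum-cost shipments:
  A→B1: 69 × 13 = 897
  A→B3: 41 × 19 = 779
  B→B2: 27 × 2 = 54
  B→B3: 67 × 13 = 871
  C→B1: 83 × 7 = 581
Total cost = 3182.
C ships 83 of its 83, leaving 0.

0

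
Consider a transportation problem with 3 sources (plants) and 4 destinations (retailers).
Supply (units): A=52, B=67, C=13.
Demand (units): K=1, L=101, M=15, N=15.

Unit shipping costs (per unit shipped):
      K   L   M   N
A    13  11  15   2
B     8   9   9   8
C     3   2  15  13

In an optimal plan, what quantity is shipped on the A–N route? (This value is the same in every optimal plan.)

Solving gives:
  A→L: 37 units
  A→N: 15 units
  B→K: 1 units
  B→L: 51 units
  B→M: 15 units
  C→L: 13 units
Total cost = 1065.
So A→N carries 15 units.

15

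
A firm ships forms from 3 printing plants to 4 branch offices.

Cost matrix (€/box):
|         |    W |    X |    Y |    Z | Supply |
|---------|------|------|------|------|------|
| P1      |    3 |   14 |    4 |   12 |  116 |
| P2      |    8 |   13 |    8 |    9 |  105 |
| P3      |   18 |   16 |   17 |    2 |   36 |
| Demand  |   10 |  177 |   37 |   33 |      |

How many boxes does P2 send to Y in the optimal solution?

0

The minimum-cost plan:
  P1->W: 10 × €3 = €30
  P1->X: 69 × €14 = €966
  P1->Y: 37 × €4 = €148
  P2->X: 105 × €13 = €1365
  P3->X: 3 × €16 = €48
  P3->Z: 33 × €2 = €66
Total cost = €2623.
The route P2→Y is not used.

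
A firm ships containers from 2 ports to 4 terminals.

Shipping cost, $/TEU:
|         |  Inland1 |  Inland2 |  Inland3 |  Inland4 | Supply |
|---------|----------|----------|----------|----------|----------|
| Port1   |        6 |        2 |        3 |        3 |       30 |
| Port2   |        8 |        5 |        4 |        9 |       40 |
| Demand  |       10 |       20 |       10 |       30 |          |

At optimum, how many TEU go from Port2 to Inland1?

Optimal shipments:
  Port1->Inland4: 30 TEU
  Port2->Inland1: 10 TEU
  Port2->Inland2: 20 TEU
  Port2->Inland3: 10 TEU
Total cost = $310.
So Port2→Inland1 carries 10 TEU.

10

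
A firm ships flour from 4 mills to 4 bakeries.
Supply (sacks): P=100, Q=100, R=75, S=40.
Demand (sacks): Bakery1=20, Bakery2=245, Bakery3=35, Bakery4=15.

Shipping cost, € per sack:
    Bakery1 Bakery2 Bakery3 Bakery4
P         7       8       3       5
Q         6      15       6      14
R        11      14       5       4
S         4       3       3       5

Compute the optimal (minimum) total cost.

Optimal allocation:
  P–Bakery2: 100 × €8 = €800
  Q–Bakery1: 20 × €6 = €120
  Q–Bakery2: 80 × €15 = €1200
  R–Bakery2: 25 × €14 = €350
  R–Bakery3: 35 × €5 = €175
  R–Bakery4: 15 × €4 = €60
  S–Bakery2: 40 × €3 = €120
Total = 800 + 120 + 1200 + 350 + 175 + 60 + 120 = €2825.

2825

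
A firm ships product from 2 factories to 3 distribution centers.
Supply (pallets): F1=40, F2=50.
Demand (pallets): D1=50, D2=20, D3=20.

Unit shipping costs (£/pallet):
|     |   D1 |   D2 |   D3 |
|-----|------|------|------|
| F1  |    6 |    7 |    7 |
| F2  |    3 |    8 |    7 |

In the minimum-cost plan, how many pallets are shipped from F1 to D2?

20

Optimal shipments:
  F1 to D2: 20 × £7 = £140
  F1 to D3: 20 × £7 = £140
  F2 to D1: 50 × £3 = £150
Total cost = £430.
So F1→D2 carries 20 pallets.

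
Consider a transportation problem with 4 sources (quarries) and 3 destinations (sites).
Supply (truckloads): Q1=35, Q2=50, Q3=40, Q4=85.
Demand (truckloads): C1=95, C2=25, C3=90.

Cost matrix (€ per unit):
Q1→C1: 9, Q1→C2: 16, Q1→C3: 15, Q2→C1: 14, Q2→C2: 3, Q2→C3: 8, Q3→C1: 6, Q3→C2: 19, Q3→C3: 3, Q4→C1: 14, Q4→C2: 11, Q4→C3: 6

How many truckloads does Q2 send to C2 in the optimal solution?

The minimum-cost plan:
  Q1→C1: 35 × €9 = €315
  Q2→C1: 20 × €14 = €280
  Q2→C2: 25 × €3 = €75
  Q2→C3: 5 × €8 = €40
  Q3→C1: 40 × €6 = €240
  Q4→C3: 85 × €6 = €510
Total cost = €1460.
So Q2→C2 carries 25 truckloads.

25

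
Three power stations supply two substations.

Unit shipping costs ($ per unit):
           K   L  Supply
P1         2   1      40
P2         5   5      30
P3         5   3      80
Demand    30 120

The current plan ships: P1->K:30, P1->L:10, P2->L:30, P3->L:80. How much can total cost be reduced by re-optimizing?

Current plan cost = 30·2 + 10·1 + 30·5 + 80·3 = $460.
Optimal plan:
  P1→L: 40 MWh
  P2→K: 30 MWh
  P3→L: 80 MWh
Optimal cost = $430.
Saving = 460 − 430 = $30.

30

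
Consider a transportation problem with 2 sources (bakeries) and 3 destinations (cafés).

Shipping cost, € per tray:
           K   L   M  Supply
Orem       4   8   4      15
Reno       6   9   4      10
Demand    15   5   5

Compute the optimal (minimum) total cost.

125

One minimum-cost allocation:
  Orem to K: 15 trays
  Reno to L: 5 trays
  Reno to M: 5 trays
Total cost = €125.
(Supply check: Orem ships 15; Reno ships 10.)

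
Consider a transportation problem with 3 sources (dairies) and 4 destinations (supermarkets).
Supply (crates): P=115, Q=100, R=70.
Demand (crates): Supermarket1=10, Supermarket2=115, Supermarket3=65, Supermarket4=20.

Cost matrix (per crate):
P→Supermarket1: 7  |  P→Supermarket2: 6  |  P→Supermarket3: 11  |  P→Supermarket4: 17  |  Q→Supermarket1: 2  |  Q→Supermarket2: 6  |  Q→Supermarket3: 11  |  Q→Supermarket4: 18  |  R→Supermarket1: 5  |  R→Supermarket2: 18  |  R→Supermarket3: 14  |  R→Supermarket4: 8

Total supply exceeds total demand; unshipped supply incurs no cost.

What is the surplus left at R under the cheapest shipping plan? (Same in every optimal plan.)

50

Minimum-cost shipments:
  P→Supermarket2: 25 × 6 = 150
  P→Supermarket3: 65 × 11 = 715
  Q→Supermarket1: 10 × 2 = 20
  Q→Supermarket2: 90 × 6 = 540
  R→Supermarket4: 20 × 8 = 160
Total cost = 1585.
R ships 20 of its 70, leaving 50.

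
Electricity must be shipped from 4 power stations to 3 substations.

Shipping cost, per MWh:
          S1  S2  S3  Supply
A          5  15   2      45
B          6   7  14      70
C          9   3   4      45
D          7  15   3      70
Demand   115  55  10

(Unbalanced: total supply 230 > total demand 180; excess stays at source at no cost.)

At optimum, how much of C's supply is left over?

0

An optimal plan:
  A→S1: 45 × 5 = 225
  B→S1: 60 × 6 = 360
  B→S2: 10 × 7 = 70
  C→S2: 45 × 3 = 135
  D→S1: 10 × 7 = 70
  D→S3: 10 × 3 = 30
Total cost = 890.
C ships 45 of its 45, leaving 0.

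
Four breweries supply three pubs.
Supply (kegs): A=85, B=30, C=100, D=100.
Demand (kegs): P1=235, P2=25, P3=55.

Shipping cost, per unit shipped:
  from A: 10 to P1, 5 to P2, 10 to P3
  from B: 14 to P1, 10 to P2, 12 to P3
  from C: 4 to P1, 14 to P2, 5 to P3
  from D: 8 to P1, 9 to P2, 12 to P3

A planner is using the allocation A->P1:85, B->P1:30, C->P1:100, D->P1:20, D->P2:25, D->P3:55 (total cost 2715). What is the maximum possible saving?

Current plan cost = 85·10 + 30·14 + 100·4 + 20·8 + 25·9 + 55·12 = 2715.
Optimal plan:
  A to P1: 35 × 10 = 350
  A to P2: 25 × 5 = 125
  A to P3: 25 × 10 = 250
  B to P3: 30 × 12 = 360
  C to P1: 100 × 4 = 400
  D to P1: 100 × 8 = 800
Optimal cost = 2285.
Saving = 2715 − 2285 = 430.

430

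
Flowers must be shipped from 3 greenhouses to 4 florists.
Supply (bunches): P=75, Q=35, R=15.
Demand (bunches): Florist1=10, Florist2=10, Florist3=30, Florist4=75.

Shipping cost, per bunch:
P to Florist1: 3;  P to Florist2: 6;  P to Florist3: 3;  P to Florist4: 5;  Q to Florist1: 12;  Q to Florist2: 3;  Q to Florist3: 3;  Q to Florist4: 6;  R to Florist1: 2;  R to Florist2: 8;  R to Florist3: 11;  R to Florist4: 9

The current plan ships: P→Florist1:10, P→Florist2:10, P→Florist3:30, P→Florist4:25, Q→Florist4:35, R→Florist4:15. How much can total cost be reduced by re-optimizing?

Current plan cost = 10·3 + 10·6 + 30·3 + 25·5 + 35·6 + 15·9 = 650.
Optimal plan:
  P to Florist3: 5 × 3 = 15
  P to Florist4: 70 × 5 = 350
  Q to Florist2: 10 × 3 = 30
  Q to Florist3: 25 × 3 = 75
  R to Florist1: 10 × 2 = 20
  R to Florist4: 5 × 9 = 45
Optimal cost = 535.
Saving = 650 − 535 = 115.

115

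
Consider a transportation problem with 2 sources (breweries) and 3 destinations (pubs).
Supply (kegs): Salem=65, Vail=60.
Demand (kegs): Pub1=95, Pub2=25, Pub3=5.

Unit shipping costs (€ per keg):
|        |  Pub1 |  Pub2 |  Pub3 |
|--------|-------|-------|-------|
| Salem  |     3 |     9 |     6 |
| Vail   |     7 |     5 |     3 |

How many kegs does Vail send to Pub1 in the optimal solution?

Optimal shipments:
  Salem→Pub1: 65 × €3 = €195
  Vail→Pub1: 30 × €7 = €210
  Vail→Pub2: 25 × €5 = €125
  Vail→Pub3: 5 × €3 = €15
Total cost = €545.
So Vail→Pub1 carries 30 kegs.

30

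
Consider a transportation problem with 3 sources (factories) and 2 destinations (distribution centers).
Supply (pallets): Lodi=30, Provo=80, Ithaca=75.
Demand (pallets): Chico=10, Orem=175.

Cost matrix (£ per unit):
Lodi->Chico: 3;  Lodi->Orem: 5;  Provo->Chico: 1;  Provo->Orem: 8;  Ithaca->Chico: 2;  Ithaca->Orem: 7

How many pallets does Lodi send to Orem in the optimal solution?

30

Optimal shipments:
  Lodi to Orem: 30 × £5 = £150
  Provo to Chico: 10 × £1 = £10
  Provo to Orem: 70 × £8 = £560
  Ithaca to Orem: 75 × £7 = £525
Total cost = £1245.
So Lodi→Orem carries 30 pallets.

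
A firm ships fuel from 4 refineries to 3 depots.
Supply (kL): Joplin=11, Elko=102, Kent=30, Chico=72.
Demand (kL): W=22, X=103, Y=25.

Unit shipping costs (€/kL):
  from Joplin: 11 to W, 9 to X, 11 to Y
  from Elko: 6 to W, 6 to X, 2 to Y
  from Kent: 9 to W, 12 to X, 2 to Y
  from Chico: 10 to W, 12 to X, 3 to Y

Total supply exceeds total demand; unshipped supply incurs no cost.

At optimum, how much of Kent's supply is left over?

0

An optimal plan:
  Joplin->X: 11 × €9 = €99
  Elko->W: 10 × €6 = €60
  Elko->X: 92 × €6 = €552
  Kent->W: 12 × €9 = €108
  Kent->Y: 18 × €2 = €36
  Chico->Y: 7 × €3 = €21
Total cost = €876.
Kent ships 30 of its 30, leaving 0.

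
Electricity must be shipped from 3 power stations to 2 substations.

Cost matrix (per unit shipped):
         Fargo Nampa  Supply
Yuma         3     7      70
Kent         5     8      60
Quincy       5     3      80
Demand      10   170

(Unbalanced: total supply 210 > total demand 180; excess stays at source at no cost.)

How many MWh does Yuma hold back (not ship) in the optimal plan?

An optimal plan:
  Yuma to Fargo: 10 MWh
  Yuma to Nampa: 60 MWh
  Kent to Nampa: 30 MWh
  Quincy to Nampa: 80 MWh
Total cost = 930.
Yuma ships 70 of its 70, leaving 0.

0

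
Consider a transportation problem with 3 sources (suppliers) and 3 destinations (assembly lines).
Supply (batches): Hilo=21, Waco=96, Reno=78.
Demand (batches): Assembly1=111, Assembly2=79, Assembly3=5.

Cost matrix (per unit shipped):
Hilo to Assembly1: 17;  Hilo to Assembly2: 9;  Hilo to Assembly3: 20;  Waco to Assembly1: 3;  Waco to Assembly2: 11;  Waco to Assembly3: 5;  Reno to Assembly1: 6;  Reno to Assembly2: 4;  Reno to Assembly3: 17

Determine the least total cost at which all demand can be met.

A cheapest plan:
  Hilo->Assembly2: 21 × 9 = 189
  Waco->Assembly1: 91 × 3 = 273
  Waco->Assembly3: 5 × 5 = 25
  Reno->Assembly1: 20 × 6 = 120
  Reno->Assembly2: 58 × 4 = 232
Total = 189 + 273 + 25 + 120 + 232 = 839.
(Supply check: Hilo ships 21; Waco ships 96; Reno ships 78.)

839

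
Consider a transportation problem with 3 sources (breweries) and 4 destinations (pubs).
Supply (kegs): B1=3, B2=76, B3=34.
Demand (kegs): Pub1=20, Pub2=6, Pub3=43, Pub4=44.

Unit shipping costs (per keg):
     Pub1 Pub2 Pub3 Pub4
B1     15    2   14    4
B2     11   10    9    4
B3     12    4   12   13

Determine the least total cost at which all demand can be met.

An optimal shipping plan:
  B1→Pub4: 3 kegs
  B2→Pub3: 35 kegs
  B2→Pub4: 41 kegs
  B3→Pub1: 20 kegs
  B3→Pub2: 6 kegs
  B3→Pub3: 8 kegs
Total cost = 851.
(Supply check: B1 ships 3; B2 ships 76; B3 ships 34.)

851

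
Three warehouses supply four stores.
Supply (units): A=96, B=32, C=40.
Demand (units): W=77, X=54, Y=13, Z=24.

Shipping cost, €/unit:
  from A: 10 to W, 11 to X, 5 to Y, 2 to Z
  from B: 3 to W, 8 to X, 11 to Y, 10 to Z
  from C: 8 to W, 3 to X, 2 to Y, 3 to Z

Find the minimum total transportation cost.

A cheapest plan:
  A→W: 45 × €10 = €450
  A→X: 14 × €11 = €154
  A→Y: 13 × €5 = €65
  A→Z: 24 × €2 = €48
  B→W: 32 × €3 = €96
  C→X: 40 × €3 = €120
Total = 450 + 154 + 65 + 48 + 96 + 120 = €933.

933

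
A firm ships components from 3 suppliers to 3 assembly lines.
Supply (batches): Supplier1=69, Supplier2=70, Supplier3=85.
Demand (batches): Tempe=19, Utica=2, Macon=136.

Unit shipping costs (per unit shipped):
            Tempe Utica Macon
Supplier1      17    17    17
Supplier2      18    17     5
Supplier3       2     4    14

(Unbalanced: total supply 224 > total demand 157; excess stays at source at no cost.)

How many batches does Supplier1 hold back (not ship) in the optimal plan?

An optimal plan:
  Supplier1→Macon: 2 × 17 = 34
  Supplier2→Macon: 70 × 5 = 350
  Supplier3→Tempe: 19 × 2 = 38
  Supplier3→Utica: 2 × 4 = 8
  Supplier3→Macon: 64 × 14 = 896
Total cost = 1326.
Supplier1 ships 2 of its 69, leaving 67.

67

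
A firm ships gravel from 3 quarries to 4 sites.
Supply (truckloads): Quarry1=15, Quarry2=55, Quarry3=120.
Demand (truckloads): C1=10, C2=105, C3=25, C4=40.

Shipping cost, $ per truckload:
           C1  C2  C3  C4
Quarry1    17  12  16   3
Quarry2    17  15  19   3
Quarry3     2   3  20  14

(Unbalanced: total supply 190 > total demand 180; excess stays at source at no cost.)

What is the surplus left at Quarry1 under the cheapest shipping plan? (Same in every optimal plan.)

0

An optimal plan:
  Quarry1→C3: 15 truckloads
  Quarry2→C3: 10 truckloads
  Quarry2→C4: 40 truckloads
  Quarry3→C1: 10 truckloads
  Quarry3→C2: 105 truckloads
Total cost = $885.
Quarry1 ships 15 of its 15, leaving 0.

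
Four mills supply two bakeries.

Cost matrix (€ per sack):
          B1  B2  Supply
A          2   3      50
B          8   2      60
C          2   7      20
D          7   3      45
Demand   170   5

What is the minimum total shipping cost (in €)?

Optimal allocation:
  A→B1: 50 × €2 = €100
  B→B1: 55 × €8 = €440
  B→B2: 5 × €2 = €10
  C→B1: 20 × €2 = €40
  D→B1: 45 × €7 = €315
Total = 100 + 440 + 10 + 40 + 315 = €905.

905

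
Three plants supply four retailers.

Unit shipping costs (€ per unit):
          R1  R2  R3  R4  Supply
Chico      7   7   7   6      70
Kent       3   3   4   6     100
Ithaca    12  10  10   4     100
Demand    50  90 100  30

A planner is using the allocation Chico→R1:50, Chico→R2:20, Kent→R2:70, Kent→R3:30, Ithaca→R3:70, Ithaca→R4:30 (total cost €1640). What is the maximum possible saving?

Current plan cost = 50·7 + 20·7 + 70·3 + 30·4 + 70·10 + 30·4 = €1640.
Optimal plan:
  Chico->R2: 40 × €7 = €280
  Chico->R3: 30 × €7 = €210
  Kent->R1: 50 × €3 = €150
  Kent->R2: 50 × €3 = €150
  Ithaca->R3: 70 × €10 = €700
  Ithaca->R4: 30 × €4 = €120
Optimal cost = €1610.
Saving = 1640 − 1610 = €30.

30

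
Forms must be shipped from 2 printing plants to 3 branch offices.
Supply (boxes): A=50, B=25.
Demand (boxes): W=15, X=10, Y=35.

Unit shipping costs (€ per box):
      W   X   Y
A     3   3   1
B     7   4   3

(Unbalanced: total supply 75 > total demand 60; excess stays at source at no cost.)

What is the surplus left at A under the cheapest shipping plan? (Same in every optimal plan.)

0

Minimum-cost shipments:
  A->W: 15 × €3 = €45
  A->Y: 35 × €1 = €35
  B->X: 10 × €4 = €40
Total cost = €120.
A ships 50 of its 50, leaving 0.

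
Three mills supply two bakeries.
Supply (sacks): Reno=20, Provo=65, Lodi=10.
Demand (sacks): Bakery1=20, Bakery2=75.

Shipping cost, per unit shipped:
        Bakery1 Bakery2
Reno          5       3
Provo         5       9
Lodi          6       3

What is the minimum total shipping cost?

Optimal allocation:
  Reno to Bakery2: 20 × 3 = 60
  Provo to Bakery1: 20 × 5 = 100
  Provo to Bakery2: 45 × 9 = 405
  Lodi to Bakery2: 10 × 3 = 30
Total = 60 + 100 + 405 + 30 = 595.
(Supply check: Reno ships 20; Provo ships 65; Lodi ships 10.)

595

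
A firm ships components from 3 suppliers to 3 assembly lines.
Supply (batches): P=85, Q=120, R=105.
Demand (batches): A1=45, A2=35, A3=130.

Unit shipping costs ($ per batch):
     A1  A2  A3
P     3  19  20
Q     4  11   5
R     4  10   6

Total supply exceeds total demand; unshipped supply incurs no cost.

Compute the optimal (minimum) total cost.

One minimum-cost allocation:
  P to A1: 45 batches
  Q to A3: 120 batches
  R to A2: 35 batches
  R to A3: 10 batches
Total cost = $1145.

1145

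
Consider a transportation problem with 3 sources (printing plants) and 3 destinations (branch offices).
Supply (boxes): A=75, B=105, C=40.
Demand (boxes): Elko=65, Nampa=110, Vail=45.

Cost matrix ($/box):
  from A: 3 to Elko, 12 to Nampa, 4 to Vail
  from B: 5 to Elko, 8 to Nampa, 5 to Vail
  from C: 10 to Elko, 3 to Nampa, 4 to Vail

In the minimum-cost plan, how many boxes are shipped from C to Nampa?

Solving gives:
  A–Elko: 65 × $3 = $195
  A–Vail: 10 × $4 = $40
  B–Nampa: 70 × $8 = $560
  B–Vail: 35 × $5 = $175
  C–Nampa: 40 × $3 = $120
Total cost = $1090.
So C→Nampa carries 40 boxes.

40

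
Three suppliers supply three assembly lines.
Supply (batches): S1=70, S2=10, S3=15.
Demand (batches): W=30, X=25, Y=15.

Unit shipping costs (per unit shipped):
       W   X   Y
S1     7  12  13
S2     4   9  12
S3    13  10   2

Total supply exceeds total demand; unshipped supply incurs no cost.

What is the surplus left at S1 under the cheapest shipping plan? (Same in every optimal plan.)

25

Minimum-cost shipments:
  S1 to W: 20 × 7 = 140
  S1 to X: 25 × 12 = 300
  S2 to W: 10 × 4 = 40
  S3 to Y: 15 × 2 = 30
Total cost = 510.
S1 ships 45 of its 70, leaving 25.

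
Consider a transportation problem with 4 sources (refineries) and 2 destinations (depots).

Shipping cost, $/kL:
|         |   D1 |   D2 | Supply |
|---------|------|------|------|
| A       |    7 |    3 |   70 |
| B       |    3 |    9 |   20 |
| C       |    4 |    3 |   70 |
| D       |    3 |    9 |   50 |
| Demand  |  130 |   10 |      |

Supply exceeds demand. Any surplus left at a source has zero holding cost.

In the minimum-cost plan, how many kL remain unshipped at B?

Minimum-cost shipments:
  A->D2: 10 × $3 = $30
  B->D1: 20 × $3 = $60
  C->D1: 60 × $4 = $240
  D->D1: 50 × $3 = $150
Total cost = $480.
B ships 20 of its 20, leaving 0.

0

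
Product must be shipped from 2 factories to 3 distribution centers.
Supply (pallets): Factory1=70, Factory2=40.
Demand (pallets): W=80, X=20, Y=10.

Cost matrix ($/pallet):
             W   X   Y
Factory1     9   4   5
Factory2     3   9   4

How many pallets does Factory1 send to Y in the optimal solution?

Solving gives:
  Factory1->W: 40 × $9 = $360
  Factory1->X: 20 × $4 = $80
  Factory1->Y: 10 × $5 = $50
  Factory2->W: 40 × $3 = $120
Total cost = $610.
So Factory1→Y carries 10 pallets.

10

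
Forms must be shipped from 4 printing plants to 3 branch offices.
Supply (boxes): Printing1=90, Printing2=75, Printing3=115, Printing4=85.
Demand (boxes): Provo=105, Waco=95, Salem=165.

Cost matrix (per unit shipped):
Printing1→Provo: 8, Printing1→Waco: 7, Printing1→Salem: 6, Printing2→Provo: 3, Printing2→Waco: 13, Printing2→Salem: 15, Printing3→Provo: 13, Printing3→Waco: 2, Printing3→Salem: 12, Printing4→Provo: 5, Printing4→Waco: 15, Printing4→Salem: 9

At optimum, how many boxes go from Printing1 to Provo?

Optimal shipments:
  Printing1 to Salem: 90 × 6 = 540
  Printing2 to Provo: 75 × 3 = 225
  Printing3 to Waco: 95 × 2 = 190
  Printing3 to Salem: 20 × 12 = 240
  Printing4 to Provo: 30 × 5 = 150
  Printing4 to Salem: 55 × 9 = 495
Total cost = 1840.
The route Printing1→Provo is not used.

0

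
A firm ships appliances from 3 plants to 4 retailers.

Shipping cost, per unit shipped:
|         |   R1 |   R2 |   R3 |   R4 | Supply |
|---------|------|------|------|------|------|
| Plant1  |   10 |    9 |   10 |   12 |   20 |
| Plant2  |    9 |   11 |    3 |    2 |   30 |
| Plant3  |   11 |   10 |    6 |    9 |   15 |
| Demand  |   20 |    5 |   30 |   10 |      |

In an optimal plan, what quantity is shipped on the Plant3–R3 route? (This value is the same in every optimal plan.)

Solving gives:
  Plant1–R1: 15 × 10 = 150
  Plant1–R2: 5 × 9 = 45
  Plant2–R3: 20 × 3 = 60
  Plant2–R4: 10 × 2 = 20
  Plant3–R1: 5 × 11 = 55
  Plant3–R3: 10 × 6 = 60
Total cost = 390.
So Plant3→R3 carries 10 units.

10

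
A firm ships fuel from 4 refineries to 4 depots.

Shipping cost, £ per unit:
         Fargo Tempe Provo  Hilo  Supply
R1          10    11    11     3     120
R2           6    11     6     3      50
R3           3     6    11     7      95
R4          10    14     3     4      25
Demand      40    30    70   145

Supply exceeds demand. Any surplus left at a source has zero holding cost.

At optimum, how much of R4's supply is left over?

0

Minimum-cost shipments:
  R1->Hilo: 120 × £3 = £360
  R2->Provo: 45 × £6 = £270
  R2->Hilo: 5 × £3 = £15
  R3->Fargo: 40 × £3 = £120
  R3->Tempe: 30 × £6 = £180
  R3->Hilo: 20 × £7 = £140
  R4->Provo: 25 × £3 = £75
Total cost = £1160.
R4 ships 25 of its 25, leaving 0.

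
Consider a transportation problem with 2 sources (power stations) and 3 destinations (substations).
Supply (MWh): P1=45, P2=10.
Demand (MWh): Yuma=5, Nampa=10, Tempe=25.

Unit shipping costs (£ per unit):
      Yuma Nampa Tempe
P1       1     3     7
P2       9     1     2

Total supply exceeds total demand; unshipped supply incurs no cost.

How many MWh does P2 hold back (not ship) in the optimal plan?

0

An optimal plan:
  P1→Yuma: 5 × £1 = £5
  P1→Nampa: 10 × £3 = £30
  P1→Tempe: 15 × £7 = £105
  P2→Tempe: 10 × £2 = £20
Total cost = £160.
P2 ships 10 of its 10, leaving 0.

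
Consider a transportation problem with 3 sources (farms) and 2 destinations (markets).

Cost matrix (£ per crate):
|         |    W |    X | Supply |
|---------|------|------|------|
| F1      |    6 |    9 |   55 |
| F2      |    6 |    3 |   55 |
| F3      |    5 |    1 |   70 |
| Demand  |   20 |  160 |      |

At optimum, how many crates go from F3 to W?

Solving gives:
  F1 to W: 20 × £6 = £120
  F1 to X: 35 × £9 = £315
  F2 to X: 55 × £3 = £165
  F3 to X: 70 × £1 = £70
Total cost = £670.
The route F3→W is not used.

0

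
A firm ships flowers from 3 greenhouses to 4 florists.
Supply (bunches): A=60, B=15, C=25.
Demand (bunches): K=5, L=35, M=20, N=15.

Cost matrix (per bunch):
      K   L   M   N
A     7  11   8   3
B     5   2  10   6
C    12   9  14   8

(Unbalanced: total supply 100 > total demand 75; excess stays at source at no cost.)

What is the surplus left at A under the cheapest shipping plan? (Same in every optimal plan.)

20

An optimal plan:
  A to K: 5 × 7 = 35
  A to M: 20 × 8 = 160
  A to N: 15 × 3 = 45
  B to L: 15 × 2 = 30
  C to L: 20 × 9 = 180
Total cost = 450.
A ships 40 of its 60, leaving 20.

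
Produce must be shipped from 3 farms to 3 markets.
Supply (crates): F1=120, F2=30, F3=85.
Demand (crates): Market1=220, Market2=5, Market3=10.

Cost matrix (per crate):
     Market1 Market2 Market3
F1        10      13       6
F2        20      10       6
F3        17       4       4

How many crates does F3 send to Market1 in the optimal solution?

80

The minimum-cost plan:
  F1–Market1: 120 × 10 = 1200
  F2–Market1: 20 × 20 = 400
  F2–Market3: 10 × 6 = 60
  F3–Market1: 80 × 17 = 1360
  F3–Market2: 5 × 4 = 20
Total cost = 3040.
So F3→Market1 carries 80 crates.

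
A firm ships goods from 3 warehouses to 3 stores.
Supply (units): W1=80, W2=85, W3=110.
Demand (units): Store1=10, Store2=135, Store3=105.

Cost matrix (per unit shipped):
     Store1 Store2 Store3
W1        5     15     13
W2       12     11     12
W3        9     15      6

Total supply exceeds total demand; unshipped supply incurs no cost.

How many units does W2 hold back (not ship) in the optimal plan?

0

An optimal plan:
  W1->Store1: 10 × 5 = 50
  W1->Store2: 50 × 15 = 750
  W2->Store2: 85 × 11 = 935
  W3->Store3: 105 × 6 = 630
Total cost = 2365.
W2 ships 85 of its 85, leaving 0.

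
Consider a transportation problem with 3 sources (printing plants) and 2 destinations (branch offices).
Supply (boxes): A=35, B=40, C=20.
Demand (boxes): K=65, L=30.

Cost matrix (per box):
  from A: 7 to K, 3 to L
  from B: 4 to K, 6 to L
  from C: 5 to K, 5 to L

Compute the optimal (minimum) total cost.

385

An optimal shipping plan:
  A->K: 5 × 7 = 35
  A->L: 30 × 3 = 90
  B->K: 40 × 4 = 160
  C->K: 20 × 5 = 100
Total = 35 + 90 + 160 + 100 = 385.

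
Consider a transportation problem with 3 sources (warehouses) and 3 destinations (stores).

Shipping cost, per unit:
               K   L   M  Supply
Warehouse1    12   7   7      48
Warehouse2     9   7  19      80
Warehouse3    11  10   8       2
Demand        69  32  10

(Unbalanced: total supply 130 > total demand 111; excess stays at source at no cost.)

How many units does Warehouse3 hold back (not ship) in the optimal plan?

Minimum-cost shipments:
  Warehouse1–L: 32 × 7 = 224
  Warehouse1–M: 10 × 7 = 70
  Warehouse2–K: 69 × 9 = 621
Total cost = 915.
Warehouse3 ships 0 of its 2, leaving 2.

2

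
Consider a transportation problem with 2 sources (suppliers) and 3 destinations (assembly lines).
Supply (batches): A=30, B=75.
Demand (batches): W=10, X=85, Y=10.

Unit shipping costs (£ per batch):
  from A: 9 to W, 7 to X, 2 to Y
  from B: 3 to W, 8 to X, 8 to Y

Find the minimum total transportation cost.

710

A cheapest plan:
  A–X: 20 batches
  A–Y: 10 batches
  B–W: 10 batches
  B–X: 65 batches
Total cost = £710.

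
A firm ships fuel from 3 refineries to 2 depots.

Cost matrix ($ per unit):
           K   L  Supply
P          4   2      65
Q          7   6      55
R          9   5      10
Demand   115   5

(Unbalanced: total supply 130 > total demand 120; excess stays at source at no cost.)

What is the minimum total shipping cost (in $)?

A cheapest plan:
  P->K: 60 kL
  P->L: 5 kL
  Q->K: 55 kL
Total cost = $635.
(Supply check: P ships 65; Q ships 55; R ships 0.)

635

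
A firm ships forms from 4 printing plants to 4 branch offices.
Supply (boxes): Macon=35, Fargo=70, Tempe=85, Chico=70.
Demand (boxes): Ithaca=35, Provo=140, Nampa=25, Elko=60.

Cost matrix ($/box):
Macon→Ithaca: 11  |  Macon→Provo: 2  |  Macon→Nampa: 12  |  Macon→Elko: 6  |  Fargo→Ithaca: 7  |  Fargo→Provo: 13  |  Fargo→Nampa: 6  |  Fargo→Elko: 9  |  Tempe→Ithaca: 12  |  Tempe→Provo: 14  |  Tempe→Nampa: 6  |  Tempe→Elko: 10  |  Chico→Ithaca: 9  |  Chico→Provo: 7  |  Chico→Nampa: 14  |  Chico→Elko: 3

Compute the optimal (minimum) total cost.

A cheapest plan:
  Macon->Provo: 35 × $2 = $70
  Fargo->Ithaca: 35 × $7 = $245
  Fargo->Elko: 35 × $9 = $315
  Tempe->Provo: 60 × $14 = $840
  Tempe->Nampa: 25 × $6 = $150
  Chico->Provo: 45 × $7 = $315
  Chico->Elko: 25 × $3 = $75
Total = 70 + 245 + 315 + 840 + 150 + 315 + 75 = $2010.

2010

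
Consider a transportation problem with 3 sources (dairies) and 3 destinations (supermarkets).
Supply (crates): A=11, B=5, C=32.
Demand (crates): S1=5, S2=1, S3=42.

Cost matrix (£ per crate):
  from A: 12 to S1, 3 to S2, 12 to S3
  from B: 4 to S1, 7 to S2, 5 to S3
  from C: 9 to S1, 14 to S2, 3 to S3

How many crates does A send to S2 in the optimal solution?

1

The minimum-cost plan:
  A→S2: 1 × £3 = £3
  A→S3: 10 × £12 = £120
  B→S1: 5 × £4 = £20
  C→S3: 32 × £3 = £96
Total cost = £239.
So A→S2 carries 1 crates.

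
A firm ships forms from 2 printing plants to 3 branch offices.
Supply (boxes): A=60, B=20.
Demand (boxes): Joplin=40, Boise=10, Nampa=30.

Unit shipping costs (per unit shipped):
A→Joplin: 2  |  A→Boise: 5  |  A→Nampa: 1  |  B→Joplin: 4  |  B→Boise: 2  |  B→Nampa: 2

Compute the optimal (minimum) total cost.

An optimal shipping plan:
  A to Joplin: 40 × 2 = 80
  A to Nampa: 20 × 1 = 20
  B to Boise: 10 × 2 = 20
  B to Nampa: 10 × 2 = 20
Total = 80 + 20 + 20 + 20 = 140.

140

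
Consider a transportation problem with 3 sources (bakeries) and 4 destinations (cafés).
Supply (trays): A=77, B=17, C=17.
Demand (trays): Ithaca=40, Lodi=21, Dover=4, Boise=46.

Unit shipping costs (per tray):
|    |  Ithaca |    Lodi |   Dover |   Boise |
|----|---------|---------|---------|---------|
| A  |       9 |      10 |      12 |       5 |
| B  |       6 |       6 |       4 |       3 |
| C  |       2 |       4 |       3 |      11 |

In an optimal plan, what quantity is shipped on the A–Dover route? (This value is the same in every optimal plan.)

Solving gives:
  A–Ithaca: 23 × 9 = 207
  A–Lodi: 8 × 10 = 80
  A–Boise: 46 × 5 = 230
  B–Lodi: 13 × 6 = 78
  B–Dover: 4 × 4 = 16
  C–Ithaca: 17 × 2 = 34
Total cost = 645.
The route A→Dover is not used.

0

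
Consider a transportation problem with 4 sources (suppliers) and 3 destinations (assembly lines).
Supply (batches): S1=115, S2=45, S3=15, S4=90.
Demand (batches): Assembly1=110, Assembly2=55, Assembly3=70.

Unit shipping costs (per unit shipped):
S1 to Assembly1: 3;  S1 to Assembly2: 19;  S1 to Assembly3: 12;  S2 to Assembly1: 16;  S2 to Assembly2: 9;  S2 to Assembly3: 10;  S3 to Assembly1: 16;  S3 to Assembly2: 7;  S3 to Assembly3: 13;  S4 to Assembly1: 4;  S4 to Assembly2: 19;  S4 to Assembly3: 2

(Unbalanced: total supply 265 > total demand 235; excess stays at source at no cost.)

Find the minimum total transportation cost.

Optimal allocation:
  S1->Assembly1: 110 × 3 = 330
  S2->Assembly2: 40 × 9 = 360
  S3->Assembly2: 15 × 7 = 105
  S4->Assembly3: 70 × 2 = 140
Total = 330 + 360 + 105 + 140 = 935.

935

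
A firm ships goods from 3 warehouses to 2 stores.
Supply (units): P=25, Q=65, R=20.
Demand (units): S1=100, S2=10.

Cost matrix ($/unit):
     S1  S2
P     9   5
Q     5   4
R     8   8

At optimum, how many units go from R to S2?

Solving gives:
  P→S1: 15 × $9 = $135
  P→S2: 10 × $5 = $50
  Q→S1: 65 × $5 = $325
  R→S1: 20 × $8 = $160
Total cost = $670.
The route R→S2 is not used.

0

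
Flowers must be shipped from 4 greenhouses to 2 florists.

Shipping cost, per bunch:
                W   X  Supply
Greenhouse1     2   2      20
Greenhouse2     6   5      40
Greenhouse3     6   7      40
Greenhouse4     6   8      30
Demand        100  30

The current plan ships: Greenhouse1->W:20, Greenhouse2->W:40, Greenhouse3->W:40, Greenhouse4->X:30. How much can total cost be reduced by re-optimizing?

90

Current plan cost = 20·2 + 40·6 + 40·6 + 30·8 = 760.
Optimal plan:
  Greenhouse1–W: 20 × 2 = 40
  Greenhouse2–W: 10 × 6 = 60
  Greenhouse2–X: 30 × 5 = 150
  Greenhouse3–W: 40 × 6 = 240
  Greenhouse4–W: 30 × 6 = 180
Optimal cost = 670.
Saving = 760 − 670 = 90.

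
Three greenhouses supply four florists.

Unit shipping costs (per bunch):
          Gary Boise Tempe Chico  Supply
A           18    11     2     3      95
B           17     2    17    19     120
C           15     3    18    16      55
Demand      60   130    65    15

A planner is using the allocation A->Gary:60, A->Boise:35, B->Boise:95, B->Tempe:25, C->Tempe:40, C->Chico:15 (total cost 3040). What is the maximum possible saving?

1650

Current plan cost = 60·18 + 35·11 + 95·2 + 25·17 + 40·18 + 15·16 = 3040.
Optimal plan:
  A→Gary: 15 × 18 = 270
  A→Tempe: 65 × 2 = 130
  A→Chico: 15 × 3 = 45
  B→Boise: 120 × 2 = 240
  C→Gary: 45 × 15 = 675
  C→Boise: 10 × 3 = 30
Optimal cost = 1390.
Saving = 3040 − 1390 = 1650.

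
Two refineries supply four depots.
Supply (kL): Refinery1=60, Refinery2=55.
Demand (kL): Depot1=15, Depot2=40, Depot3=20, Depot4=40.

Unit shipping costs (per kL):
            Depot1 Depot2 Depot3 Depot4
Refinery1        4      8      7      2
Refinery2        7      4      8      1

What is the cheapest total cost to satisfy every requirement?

425

An optimal shipping plan:
  Refinery1–Depot1: 15 × 4 = 60
  Refinery1–Depot3: 20 × 7 = 140
  Refinery1–Depot4: 25 × 2 = 50
  Refinery2–Depot2: 40 × 4 = 160
  Refinery2–Depot4: 15 × 1 = 15
Total = 60 + 140 + 50 + 160 + 15 = 425.
(Supply check: Refinery1 ships 60; Refinery2 ships 55.)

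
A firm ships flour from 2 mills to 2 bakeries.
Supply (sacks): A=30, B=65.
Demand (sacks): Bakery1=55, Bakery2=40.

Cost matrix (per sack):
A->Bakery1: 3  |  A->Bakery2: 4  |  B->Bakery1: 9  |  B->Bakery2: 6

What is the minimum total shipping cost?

555

A cheapest plan:
  A->Bakery1: 30 sacks
  B->Bakery1: 25 sacks
  B->Bakery2: 40 sacks
Total cost = 555.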